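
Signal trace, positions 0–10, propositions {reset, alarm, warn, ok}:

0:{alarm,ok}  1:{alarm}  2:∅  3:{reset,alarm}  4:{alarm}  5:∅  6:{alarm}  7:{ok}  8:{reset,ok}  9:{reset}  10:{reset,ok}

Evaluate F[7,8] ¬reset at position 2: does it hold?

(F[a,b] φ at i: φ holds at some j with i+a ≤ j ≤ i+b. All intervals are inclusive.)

Check ¬reset at each j in [9,10]:
  j=9: false
  j=10: false
No position in the window satisfies it → formula fails.

No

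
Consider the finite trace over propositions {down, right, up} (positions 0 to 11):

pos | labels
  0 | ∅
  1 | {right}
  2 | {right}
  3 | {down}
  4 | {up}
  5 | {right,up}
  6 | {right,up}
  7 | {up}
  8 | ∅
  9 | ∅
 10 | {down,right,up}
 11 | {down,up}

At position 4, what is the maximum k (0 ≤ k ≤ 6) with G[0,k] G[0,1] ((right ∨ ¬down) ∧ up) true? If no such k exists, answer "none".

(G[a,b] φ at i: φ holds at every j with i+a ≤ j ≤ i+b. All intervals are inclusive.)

G[0,1] ((right ∨ ¬down) ∧ up) must hold from j=4 onward; find where it first fails.
  j=4: holds
  j=5: holds
  j=6: holds
  j=7: fails
Holds on [4,6], so largest k = 2.

2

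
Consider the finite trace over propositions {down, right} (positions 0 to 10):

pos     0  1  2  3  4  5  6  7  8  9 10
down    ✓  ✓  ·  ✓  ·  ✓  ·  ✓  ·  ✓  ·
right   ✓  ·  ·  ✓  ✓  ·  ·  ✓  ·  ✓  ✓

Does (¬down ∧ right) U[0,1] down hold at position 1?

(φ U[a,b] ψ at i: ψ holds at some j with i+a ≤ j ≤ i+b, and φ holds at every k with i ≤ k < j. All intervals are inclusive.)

Need some j in [1,2] with down, and (¬down ∧ right) at every k in [1,j-1].
  j=1: down holds; no prefix to check → satisfied.

True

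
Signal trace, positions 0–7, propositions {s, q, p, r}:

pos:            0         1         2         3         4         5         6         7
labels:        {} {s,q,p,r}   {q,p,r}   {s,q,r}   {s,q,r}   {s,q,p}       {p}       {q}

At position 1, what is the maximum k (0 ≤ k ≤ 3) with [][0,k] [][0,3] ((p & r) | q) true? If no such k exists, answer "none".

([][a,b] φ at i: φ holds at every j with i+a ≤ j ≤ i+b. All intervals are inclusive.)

[][0,3] ((p & r) | q) must hold from j=1 onward; find where it first fails.
  j=1: holds
  j=2: holds
  j=3: fails
Holds on [1,2], so largest k = 1.

1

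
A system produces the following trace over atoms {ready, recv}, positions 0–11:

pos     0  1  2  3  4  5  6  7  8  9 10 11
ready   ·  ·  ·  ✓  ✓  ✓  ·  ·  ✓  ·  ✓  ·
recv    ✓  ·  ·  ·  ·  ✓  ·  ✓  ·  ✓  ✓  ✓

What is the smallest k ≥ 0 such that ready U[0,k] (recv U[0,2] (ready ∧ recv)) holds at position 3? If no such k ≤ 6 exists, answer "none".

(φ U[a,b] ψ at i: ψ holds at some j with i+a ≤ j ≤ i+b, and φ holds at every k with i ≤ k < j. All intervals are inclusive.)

2

Need earliest j ≥ 3 with (recv U[0,2] (ready ∧ recv)), and ready at every k in [3,j-1].
  j=3: rhs fails.
  j=4: rhs fails.
  j=5: rhs holds; lhs holds on [3,4]. k = 2.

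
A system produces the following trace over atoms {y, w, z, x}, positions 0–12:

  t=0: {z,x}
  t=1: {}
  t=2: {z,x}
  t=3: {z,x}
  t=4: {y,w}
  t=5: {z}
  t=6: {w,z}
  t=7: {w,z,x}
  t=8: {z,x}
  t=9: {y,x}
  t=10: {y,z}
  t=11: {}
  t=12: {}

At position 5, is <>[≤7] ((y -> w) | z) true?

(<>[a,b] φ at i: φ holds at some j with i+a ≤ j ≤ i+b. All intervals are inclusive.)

Check ((y -> w) | z) at each j in [5,12]:
  j=5: true
  j=6: true
  j=7: true
  j=8: true
  j=9: false
  j=10: true
  j=11: true
  j=12: true
Found at j=5 → formula holds.

Yes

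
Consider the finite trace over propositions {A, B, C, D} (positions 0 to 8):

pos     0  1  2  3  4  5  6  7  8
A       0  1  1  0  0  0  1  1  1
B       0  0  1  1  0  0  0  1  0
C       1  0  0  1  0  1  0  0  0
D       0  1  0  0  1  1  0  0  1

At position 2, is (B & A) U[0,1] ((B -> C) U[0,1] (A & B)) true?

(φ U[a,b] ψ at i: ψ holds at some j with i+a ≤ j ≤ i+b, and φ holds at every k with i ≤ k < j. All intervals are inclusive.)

Yes

Need some j in [2,3] with ((B -> C) U[0,1] (A & B)), and (B & A) at every k in [2,j-1].
  j=2: ((B -> C) U[0,1] (A & B)) holds; no prefix to check → satisfied.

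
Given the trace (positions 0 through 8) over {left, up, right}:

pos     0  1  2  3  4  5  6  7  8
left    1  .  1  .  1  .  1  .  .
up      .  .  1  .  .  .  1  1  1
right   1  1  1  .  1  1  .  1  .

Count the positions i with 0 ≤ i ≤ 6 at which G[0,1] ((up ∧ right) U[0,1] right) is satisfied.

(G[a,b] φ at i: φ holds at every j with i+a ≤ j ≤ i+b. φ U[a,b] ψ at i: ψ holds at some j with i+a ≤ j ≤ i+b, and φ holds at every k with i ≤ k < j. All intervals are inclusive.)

Evaluate at each i in [0,6]:
  i=0: ✓ (all of [0,1])
  i=1: ✓ (all of [1,2])
  i=2: ✗ (fails at j=3)
  i=3: ✗ (fails at j=3)
  i=4: ✓ (all of [4,5])
  i=5: ✗ (fails at j=6)
  i=6: ✗ (fails at j=6)
Positions where it holds: {0, 1, 4} → 3.

3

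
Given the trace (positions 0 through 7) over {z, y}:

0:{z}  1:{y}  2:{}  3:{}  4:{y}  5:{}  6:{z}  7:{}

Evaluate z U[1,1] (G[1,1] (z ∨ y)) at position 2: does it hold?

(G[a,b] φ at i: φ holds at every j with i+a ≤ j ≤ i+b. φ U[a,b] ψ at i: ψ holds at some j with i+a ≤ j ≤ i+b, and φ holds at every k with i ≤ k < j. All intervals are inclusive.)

Does not hold

Need some j in [3,3] with G[1,1] (z ∨ y), and z at every k in [2,j-1].
  j=3: G[1,1] (z ∨ y) holds, but z fails at k=2 → not this j.
No j in the window works → until fails.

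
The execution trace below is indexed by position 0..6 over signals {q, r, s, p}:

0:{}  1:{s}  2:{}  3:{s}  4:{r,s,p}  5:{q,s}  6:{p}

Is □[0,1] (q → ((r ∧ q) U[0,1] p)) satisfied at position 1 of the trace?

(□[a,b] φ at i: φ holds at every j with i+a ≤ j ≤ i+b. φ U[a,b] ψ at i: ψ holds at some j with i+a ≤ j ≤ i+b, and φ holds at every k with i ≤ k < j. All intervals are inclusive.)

Holds

Check (q → ((r ∧ q) U[0,1] p)) at every j in [1,2]:
  j=1: antecedent false → ✓
  j=2: antecedent false → ✓
All positions satisfy it → formula holds.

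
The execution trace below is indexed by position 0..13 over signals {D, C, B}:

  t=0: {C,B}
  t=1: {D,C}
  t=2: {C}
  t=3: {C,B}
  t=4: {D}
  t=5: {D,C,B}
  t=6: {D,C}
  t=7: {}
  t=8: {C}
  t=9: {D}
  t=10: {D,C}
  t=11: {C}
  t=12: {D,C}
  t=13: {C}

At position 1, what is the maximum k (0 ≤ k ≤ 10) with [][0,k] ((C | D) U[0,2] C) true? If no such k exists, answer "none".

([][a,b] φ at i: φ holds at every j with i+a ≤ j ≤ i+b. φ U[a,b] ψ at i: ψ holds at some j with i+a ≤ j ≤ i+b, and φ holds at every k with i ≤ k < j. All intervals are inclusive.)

5

((C | D) U[0,2] C) must hold from j=1 onward; find where it first fails.
  j=1: holds
  j=2: holds
  j=3: holds
  j=4: holds
  j=5: holds
  j=6: holds
  j=7: fails
Holds on [1,6], so largest k = 5.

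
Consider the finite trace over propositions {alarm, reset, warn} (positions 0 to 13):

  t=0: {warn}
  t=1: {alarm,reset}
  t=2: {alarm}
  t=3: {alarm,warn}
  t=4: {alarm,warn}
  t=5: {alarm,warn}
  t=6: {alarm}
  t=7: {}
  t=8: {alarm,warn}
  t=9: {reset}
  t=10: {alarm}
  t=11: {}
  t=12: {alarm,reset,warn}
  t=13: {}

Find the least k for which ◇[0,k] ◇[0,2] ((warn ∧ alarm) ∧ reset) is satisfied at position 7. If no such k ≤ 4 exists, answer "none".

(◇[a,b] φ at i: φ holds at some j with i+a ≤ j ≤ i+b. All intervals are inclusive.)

Scan j = 7,8,… for ◇[0,2] ((warn ∧ alarm) ∧ reset):
  j=7: fails
  j=8: fails
  j=9: fails
  j=10: holds
First hit at j=10, so smallest k = 10-7 = 3.

3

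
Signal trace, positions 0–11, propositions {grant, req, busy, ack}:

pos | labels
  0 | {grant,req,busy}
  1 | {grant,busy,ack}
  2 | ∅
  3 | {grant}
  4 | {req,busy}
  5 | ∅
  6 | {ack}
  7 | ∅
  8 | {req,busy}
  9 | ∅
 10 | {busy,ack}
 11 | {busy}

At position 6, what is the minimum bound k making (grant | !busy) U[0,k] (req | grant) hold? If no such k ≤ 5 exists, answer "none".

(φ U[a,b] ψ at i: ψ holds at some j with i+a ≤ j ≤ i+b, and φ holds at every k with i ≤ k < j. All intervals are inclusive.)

2

Need earliest j ≥ 6 with (req | grant), and (grant | !busy) at every k in [6,j-1].
  j=6: rhs fails.
  j=7: rhs fails.
  j=8: rhs holds; lhs holds on [6,7]. k = 2.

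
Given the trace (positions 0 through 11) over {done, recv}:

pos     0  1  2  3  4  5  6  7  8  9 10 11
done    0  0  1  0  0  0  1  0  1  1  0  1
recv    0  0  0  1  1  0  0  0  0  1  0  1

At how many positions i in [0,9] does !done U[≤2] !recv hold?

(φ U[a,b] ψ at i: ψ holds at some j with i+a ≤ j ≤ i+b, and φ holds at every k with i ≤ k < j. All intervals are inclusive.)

Evaluate at each i in [0,9]:
  i=0: ✓ (rhs at j=0)
  i=1: ✓ (rhs at j=1)
  i=2: ✓ (rhs at j=2)
  i=3: ✓ (rhs at j=5; lhs holds on [3,4])
  i=4: ✓ (rhs at j=5; lhs holds on [4,4])
  i=5: ✓ (rhs at j=5)
  i=6: ✓ (rhs at j=6)
  i=7: ✓ (rhs at j=7)
  i=8: ✓ (rhs at j=8)
  i=9: ✗ (lhs fails at k=9 before rhs at j=10)
Positions where it holds: {0, 1, 2, 3, 4, 5, 6, 7, 8} → 9.

9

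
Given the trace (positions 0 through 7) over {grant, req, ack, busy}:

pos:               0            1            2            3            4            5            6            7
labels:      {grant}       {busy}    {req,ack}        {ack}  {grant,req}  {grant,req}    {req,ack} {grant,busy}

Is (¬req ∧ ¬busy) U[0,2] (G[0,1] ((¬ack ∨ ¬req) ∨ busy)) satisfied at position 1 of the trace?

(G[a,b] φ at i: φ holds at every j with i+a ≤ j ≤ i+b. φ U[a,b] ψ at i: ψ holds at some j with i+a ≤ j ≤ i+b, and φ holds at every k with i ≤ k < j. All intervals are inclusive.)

Need some j in [1,3] with G[0,1] ((¬ack ∨ ¬req) ∨ busy), and (¬req ∧ ¬busy) at every k in [1,j-1].
  j=1: G[0,1] ((¬ack ∨ ¬req) ∨ busy) — fails at 2.
  j=2: G[0,1] ((¬ack ∨ ¬req) ∨ busy) — fails at 2.
  j=3: G[0,1] ((¬ack ∨ ¬req) ∨ busy) holds, but (¬req ∧ ¬busy) fails at k=1 → not this j.
No j in the window works → until fails.

Does not hold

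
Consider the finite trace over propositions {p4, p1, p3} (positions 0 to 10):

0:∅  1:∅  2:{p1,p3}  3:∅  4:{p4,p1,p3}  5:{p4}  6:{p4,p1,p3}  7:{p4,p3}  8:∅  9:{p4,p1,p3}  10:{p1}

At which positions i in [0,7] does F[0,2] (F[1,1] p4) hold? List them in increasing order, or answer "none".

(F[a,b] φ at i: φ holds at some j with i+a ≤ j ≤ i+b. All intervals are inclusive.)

Evaluate at each i in [0,7]:
  i=0: ✗ (none in [0,2])
  i=1: ✓ (witness j=3)
  i=2: ✓ (witness j=3)
  i=3: ✓ (witness j=3)
  i=4: ✓ (witness j=4)
  i=5: ✓ (witness j=5)
  i=6: ✓ (witness j=6)
  i=7: ✓ (witness j=8)

1, 2, 3, 4, 5, 6, 7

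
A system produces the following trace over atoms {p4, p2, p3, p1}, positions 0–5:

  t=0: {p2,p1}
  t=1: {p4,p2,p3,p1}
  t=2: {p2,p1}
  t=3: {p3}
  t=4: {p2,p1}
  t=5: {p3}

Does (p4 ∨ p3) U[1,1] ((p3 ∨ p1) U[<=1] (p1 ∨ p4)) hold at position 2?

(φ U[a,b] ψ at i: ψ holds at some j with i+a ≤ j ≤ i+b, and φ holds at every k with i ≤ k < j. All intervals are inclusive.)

No

Need some j in [3,3] with ((p3 ∨ p1) U[<=1] (p1 ∨ p4)), and (p4 ∨ p3) at every k in [2,j-1].
  j=3: ((p3 ∨ p1) U[<=1] (p1 ∨ p4)) holds, but (p4 ∨ p3) fails at k=2 → not this j.
No j in the window works → until fails.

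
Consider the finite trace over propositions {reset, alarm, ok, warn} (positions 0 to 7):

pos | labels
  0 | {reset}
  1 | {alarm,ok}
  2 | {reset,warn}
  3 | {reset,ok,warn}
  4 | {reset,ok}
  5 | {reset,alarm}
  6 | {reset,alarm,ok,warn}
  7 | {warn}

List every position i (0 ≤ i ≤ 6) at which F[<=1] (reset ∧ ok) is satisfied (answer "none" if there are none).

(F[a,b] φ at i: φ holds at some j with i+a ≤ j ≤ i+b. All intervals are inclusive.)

Evaluate at each i in [0,6]:
  i=0: ✗ (none in [0,1])
  i=1: ✗ (none in [1,2])
  i=2: ✓ (witness j=3)
  i=3: ✓ (witness j=3)
  i=4: ✓ (witness j=4)
  i=5: ✓ (witness j=6)
  i=6: ✓ (witness j=6)

2, 3, 4, 5, 6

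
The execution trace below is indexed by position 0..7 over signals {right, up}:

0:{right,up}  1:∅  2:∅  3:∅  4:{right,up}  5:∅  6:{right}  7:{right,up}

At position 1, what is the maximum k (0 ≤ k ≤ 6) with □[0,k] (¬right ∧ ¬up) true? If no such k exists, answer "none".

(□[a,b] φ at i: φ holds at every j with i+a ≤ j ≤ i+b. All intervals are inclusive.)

2

(¬right ∧ ¬up) must hold from j=1 onward; find where it first fails.
  j=1: holds
  j=2: holds
  j=3: holds
  j=4: fails
Holds on [1,3], so largest k = 2.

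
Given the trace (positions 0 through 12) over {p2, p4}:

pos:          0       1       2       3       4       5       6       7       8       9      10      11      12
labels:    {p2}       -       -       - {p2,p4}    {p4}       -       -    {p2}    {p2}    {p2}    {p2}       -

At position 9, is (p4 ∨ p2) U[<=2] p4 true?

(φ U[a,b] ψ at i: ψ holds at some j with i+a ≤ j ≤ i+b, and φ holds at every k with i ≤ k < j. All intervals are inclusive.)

False

Need some j in [9,11] with p4, and (p4 ∨ p2) at every k in [9,j-1].
  j=9: p4 false.
  j=10: p4 false.
  j=11: p4 false.
No j in the window works → until fails.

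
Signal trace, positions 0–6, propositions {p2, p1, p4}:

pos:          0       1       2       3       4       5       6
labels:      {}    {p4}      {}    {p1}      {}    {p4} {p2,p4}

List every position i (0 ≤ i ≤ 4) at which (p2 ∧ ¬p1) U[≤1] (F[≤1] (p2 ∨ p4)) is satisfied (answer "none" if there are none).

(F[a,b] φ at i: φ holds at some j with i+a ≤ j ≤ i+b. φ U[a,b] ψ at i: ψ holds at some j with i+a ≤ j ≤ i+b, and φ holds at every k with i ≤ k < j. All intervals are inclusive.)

0, 1, 4

Evaluate at each i in [0,4]:
  i=0: ✓ (rhs at j=0)
  i=1: ✓ (rhs at j=1)
  i=2: ✗ (no rhs in [2,3])
  i=3: ✗ (lhs fails at k=3 before rhs at j=4)
  i=4: ✓ (rhs at j=4)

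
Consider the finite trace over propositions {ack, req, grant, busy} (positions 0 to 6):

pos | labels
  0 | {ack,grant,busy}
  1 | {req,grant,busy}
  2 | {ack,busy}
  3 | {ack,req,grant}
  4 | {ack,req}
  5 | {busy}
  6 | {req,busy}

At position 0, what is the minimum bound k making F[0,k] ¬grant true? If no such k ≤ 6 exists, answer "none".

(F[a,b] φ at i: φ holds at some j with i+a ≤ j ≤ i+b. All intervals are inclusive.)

2

Scan j = 0,1,… for ¬grant:
  j=0: fails
  j=1: fails
  j=2: holds
First hit at j=2, so smallest k = 2-0 = 2.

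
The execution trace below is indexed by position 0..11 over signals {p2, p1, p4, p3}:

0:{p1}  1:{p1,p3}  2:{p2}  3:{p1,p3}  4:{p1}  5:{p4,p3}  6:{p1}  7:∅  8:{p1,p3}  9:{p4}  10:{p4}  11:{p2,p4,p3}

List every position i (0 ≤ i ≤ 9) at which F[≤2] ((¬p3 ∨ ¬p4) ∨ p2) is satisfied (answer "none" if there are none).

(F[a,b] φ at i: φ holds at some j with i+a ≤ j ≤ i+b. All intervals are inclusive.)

Evaluate at each i in [0,9]:
  i=0: ✓ (witness j=0)
  i=1: ✓ (witness j=1)
  i=2: ✓ (witness j=2)
  i=3: ✓ (witness j=3)
  i=4: ✓ (witness j=4)
  i=5: ✓ (witness j=6)
  i=6: ✓ (witness j=6)
  i=7: ✓ (witness j=7)
  i=8: ✓ (witness j=8)
  i=9: ✓ (witness j=9)

0, 1, 2, 3, 4, 5, 6, 7, 8, 9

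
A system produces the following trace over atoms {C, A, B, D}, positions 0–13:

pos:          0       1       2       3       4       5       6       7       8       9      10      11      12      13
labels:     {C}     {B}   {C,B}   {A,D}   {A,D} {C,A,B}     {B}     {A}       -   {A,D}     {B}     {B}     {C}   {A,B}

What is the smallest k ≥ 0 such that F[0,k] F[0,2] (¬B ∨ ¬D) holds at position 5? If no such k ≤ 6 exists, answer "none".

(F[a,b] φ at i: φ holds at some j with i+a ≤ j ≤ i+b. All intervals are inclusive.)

Scan j = 5,6,… for F[0,2] (¬B ∨ ¬D):
  j=5: holds
First hit at j=5, so smallest k = 5-5 = 0.

0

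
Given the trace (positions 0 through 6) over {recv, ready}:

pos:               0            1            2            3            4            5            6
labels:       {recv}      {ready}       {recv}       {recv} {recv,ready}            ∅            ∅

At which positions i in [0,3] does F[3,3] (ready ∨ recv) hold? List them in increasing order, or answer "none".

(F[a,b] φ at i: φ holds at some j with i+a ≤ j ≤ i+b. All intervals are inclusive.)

Evaluate at each i in [0,3]:
  i=0: ✓ (witness j=3)
  i=1: ✓ (witness j=4)
  i=2: ✗ (none in [5,5])
  i=3: ✗ (none in [6,6])

0, 1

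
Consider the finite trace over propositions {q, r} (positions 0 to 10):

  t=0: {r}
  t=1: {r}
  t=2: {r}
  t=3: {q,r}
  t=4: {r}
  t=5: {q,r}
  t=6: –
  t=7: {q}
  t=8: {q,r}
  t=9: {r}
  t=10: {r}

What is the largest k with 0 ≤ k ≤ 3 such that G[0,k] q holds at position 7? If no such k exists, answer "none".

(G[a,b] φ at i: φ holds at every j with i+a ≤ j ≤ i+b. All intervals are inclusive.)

q must hold from j=7 onward; find where it first fails.
  j=7: holds
  j=8: holds
  j=9: fails
Holds on [7,8], so largest k = 1.

1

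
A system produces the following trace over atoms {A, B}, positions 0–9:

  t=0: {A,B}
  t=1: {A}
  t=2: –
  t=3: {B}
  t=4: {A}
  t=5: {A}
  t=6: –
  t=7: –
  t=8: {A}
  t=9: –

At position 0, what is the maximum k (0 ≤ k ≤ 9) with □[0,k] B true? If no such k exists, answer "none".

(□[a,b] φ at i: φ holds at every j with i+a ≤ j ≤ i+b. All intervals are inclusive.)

B must hold from j=0 onward; find where it first fails.
  j=0: holds
  j=1: fails
Holds on [0,0], so largest k = 0.

0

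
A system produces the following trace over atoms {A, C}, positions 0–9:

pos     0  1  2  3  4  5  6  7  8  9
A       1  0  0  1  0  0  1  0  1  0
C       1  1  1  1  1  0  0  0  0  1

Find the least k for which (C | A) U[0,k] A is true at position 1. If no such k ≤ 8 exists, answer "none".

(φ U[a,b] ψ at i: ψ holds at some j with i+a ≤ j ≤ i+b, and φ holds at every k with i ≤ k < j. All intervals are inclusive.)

Need earliest j ≥ 1 with A, and (C | A) at every k in [1,j-1].
  j=1: rhs fails.
  j=2: rhs fails.
  j=3: rhs holds; lhs holds on [1,2]. k = 2.

2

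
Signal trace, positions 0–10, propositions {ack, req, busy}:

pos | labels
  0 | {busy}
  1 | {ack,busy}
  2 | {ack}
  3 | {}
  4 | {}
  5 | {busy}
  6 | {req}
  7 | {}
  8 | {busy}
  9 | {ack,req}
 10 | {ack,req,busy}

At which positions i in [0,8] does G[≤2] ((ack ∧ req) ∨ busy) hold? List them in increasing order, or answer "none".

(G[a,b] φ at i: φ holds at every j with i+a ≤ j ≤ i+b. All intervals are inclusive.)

8

Evaluate at each i in [0,8]:
  i=0: ✗ (fails at j=2)
  i=1: ✗ (fails at j=2)
  i=2: ✗ (fails at j=2)
  i=3: ✗ (fails at j=3)
  i=4: ✗ (fails at j=4)
  i=5: ✗ (fails at j=6)
  i=6: ✗ (fails at j=6)
  i=7: ✗ (fails at j=7)
  i=8: ✓ (all of [8,10])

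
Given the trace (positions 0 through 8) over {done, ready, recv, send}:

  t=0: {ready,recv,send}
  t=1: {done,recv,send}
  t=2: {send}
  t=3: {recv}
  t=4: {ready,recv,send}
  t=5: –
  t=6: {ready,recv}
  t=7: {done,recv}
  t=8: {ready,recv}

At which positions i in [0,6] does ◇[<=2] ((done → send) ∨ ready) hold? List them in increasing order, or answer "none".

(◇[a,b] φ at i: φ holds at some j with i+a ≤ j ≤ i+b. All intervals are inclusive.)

0, 1, 2, 3, 4, 5, 6

Evaluate at each i in [0,6]:
  i=0: ✓ (witness j=0)
  i=1: ✓ (witness j=1)
  i=2: ✓ (witness j=2)
  i=3: ✓ (witness j=3)
  i=4: ✓ (witness j=4)
  i=5: ✓ (witness j=5)
  i=6: ✓ (witness j=6)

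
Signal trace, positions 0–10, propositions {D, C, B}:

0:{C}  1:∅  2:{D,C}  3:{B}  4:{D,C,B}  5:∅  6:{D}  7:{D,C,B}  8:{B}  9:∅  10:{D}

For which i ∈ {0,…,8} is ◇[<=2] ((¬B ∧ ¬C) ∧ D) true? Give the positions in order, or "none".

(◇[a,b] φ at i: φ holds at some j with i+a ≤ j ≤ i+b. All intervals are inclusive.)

4, 5, 6, 8

Evaluate at each i in [0,8]:
  i=0: ✗ (none in [0,2])
  i=1: ✗ (none in [1,3])
  i=2: ✗ (none in [2,4])
  i=3: ✗ (none in [3,5])
  i=4: ✓ (witness j=6)
  i=5: ✓ (witness j=6)
  i=6: ✓ (witness j=6)
  i=7: ✗ (none in [7,9])
  i=8: ✓ (witness j=10)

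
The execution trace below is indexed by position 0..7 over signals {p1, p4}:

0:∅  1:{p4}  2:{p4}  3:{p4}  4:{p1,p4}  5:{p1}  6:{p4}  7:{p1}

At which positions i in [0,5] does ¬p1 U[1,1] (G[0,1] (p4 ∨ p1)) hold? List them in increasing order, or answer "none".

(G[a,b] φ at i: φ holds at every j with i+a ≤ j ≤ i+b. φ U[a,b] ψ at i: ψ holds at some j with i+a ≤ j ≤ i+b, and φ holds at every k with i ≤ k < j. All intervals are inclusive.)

Evaluate at each i in [0,5]:
  i=0: ✓ (rhs at j=1; lhs holds on [0,0])
  i=1: ✓ (rhs at j=2; lhs holds on [1,1])
  i=2: ✓ (rhs at j=3; lhs holds on [2,2])
  i=3: ✓ (rhs at j=4; lhs holds on [3,3])
  i=4: ✗ (lhs fails at k=4 before rhs at j=5)
  i=5: ✗ (lhs fails at k=5 before rhs at j=6)

0, 1, 2, 3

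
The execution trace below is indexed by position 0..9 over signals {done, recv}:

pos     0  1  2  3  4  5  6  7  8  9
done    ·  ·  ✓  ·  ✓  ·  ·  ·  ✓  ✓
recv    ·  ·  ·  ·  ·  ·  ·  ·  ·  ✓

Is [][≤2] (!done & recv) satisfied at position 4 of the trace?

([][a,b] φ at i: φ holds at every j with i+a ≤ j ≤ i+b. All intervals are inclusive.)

Does not hold

Check (!done & recv) at every j in [4,6]:
  j=4: false
  j=5: false
  j=6: false
Fails at j=4 → formula fails.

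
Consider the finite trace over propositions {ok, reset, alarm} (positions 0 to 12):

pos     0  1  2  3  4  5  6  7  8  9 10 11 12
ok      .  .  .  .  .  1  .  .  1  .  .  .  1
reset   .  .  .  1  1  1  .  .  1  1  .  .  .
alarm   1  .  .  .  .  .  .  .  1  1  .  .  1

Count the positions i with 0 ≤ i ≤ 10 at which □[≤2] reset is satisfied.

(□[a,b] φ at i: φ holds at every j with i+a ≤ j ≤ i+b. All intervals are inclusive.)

Evaluate at each i in [0,10]:
  i=0: ✗ (fails at j=0)
  i=1: ✗ (fails at j=1)
  i=2: ✗ (fails at j=2)
  i=3: ✓ (all of [3,5])
  i=4: ✗ (fails at j=6)
  i=5: ✗ (fails at j=6)
  i=6: ✗ (fails at j=6)
  i=7: ✗ (fails at j=7)
  i=8: ✗ (fails at j=10)
  i=9: ✗ (fails at j=10)
  i=10: ✗ (fails at j=10)
Positions where it holds: {3} → 1.

1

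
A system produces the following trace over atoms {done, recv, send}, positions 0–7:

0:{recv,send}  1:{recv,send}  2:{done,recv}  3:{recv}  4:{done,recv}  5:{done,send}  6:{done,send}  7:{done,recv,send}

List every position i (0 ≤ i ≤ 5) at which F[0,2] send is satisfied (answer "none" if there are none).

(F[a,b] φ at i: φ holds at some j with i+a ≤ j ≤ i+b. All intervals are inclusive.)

0, 1, 3, 4, 5

Evaluate at each i in [0,5]:
  i=0: ✓ (witness j=0)
  i=1: ✓ (witness j=1)
  i=2: ✗ (none in [2,4])
  i=3: ✓ (witness j=5)
  i=4: ✓ (witness j=5)
  i=5: ✓ (witness j=5)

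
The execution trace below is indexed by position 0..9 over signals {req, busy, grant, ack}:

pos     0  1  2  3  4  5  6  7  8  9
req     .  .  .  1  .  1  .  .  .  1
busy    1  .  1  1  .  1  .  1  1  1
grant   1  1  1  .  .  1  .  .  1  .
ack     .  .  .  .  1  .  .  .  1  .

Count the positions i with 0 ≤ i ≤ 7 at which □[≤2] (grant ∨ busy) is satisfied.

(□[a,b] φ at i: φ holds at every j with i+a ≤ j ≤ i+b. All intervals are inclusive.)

Evaluate at each i in [0,7]:
  i=0: ✓ (all of [0,2])
  i=1: ✓ (all of [1,3])
  i=2: ✗ (fails at j=4)
  i=3: ✗ (fails at j=4)
  i=4: ✗ (fails at j=4)
  i=5: ✗ (fails at j=6)
  i=6: ✗ (fails at j=6)
  i=7: ✓ (all of [7,9])
Positions where it holds: {0, 1, 7} → 3.

3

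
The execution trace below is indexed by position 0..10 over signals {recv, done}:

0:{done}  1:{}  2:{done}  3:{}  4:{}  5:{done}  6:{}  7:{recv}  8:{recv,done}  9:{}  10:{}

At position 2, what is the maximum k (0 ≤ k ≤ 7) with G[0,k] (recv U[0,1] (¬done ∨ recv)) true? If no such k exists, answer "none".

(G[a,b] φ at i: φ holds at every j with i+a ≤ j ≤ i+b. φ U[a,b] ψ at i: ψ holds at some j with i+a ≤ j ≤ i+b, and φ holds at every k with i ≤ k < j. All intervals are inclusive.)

none

(recv U[0,1] (¬done ∨ recv)) must hold from j=2 onward; find where it first fails.
  j=2: fails → no k works.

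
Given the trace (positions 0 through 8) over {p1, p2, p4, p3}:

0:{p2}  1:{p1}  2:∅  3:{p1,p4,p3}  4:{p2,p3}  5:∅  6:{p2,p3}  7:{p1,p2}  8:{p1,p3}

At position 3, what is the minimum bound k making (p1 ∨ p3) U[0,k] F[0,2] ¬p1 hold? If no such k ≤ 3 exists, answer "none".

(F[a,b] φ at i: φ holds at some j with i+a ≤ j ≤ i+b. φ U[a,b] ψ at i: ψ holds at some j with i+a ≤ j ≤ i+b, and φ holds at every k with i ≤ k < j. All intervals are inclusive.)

Need earliest j ≥ 3 with F[0,2] ¬p1, and (p1 ∨ p3) at every k in [3,j-1].
  j=3: rhs holds (empty prefix). k = 0.

0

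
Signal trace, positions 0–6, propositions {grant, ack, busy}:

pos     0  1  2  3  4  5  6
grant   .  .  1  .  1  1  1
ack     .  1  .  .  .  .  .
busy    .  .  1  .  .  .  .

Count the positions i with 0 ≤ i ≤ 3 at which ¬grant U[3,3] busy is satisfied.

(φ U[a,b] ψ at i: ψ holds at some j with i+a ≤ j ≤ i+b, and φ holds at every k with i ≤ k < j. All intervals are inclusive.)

0

Evaluate at each i in [0,3]:
  i=0: ✗ (no rhs in [3,3])
  i=1: ✗ (no rhs in [4,4])
  i=2: ✗ (no rhs in [5,5])
  i=3: ✗ (no rhs in [6,6])
Positions where it holds: {} → 0.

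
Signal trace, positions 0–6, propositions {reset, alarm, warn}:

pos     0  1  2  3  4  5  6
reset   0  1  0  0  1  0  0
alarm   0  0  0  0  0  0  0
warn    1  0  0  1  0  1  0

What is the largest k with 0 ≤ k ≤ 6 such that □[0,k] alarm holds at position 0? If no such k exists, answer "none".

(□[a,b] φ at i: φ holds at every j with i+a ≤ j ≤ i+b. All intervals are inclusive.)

none

alarm must hold from j=0 onward; find where it first fails.
  j=0: fails → no k works.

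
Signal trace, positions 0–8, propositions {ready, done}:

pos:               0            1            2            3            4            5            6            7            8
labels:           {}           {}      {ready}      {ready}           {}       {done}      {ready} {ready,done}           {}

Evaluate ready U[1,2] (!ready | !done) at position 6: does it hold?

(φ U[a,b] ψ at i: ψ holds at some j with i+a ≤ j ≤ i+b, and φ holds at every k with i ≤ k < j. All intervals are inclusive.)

True

Need some j in [7,8] with (!ready | !done), and ready at every k in [6,j-1].
  j=7: (!ready | !done) false.
  j=8: (!ready | !done) holds; ready holds at every k in [6,7] → satisfied.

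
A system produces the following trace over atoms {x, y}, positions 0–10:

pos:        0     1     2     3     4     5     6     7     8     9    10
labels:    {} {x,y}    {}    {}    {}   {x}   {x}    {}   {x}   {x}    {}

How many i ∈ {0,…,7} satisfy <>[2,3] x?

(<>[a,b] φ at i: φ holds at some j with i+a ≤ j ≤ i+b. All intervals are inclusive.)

6

Evaluate at each i in [0,7]:
  i=0: ✗ (none in [2,3])
  i=1: ✗ (none in [3,4])
  i=2: ✓ (witness j=5)
  i=3: ✓ (witness j=5)
  i=4: ✓ (witness j=6)
  i=5: ✓ (witness j=8)
  i=6: ✓ (witness j=8)
  i=7: ✓ (witness j=9)
Positions where it holds: {2, 3, 4, 5, 6, 7} → 6.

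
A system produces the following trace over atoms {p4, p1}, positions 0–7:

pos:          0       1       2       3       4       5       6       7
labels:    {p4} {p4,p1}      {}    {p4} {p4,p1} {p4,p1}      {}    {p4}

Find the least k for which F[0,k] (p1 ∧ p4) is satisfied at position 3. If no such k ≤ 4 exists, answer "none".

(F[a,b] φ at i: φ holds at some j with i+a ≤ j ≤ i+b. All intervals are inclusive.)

Scan j = 3,4,… for (p1 ∧ p4):
  j=3: fails
  j=4: holds
First hit at j=4, so smallest k = 4-3 = 1.

1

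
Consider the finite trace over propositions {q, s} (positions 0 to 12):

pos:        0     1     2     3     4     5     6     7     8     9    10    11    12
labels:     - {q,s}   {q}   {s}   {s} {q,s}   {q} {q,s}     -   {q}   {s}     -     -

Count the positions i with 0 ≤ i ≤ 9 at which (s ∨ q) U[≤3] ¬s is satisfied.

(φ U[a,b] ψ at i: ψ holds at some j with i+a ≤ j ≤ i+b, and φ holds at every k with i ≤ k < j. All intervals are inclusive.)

Evaluate at each i in [0,9]:
  i=0: ✓ (rhs at j=0)
  i=1: ✓ (rhs at j=2; lhs holds on [1,1])
  i=2: ✓ (rhs at j=2)
  i=3: ✓ (rhs at j=6; lhs holds on [3,5])
  i=4: ✓ (rhs at j=6; lhs holds on [4,5])
  i=5: ✓ (rhs at j=6; lhs holds on [5,5])
  i=6: ✓ (rhs at j=6)
  i=7: ✓ (rhs at j=8; lhs holds on [7,7])
  i=8: ✓ (rhs at j=8)
  i=9: ✓ (rhs at j=9)
Positions where it holds: {0, 1, 2, 3, 4, 5, 6, 7, 8, 9} → 10.

10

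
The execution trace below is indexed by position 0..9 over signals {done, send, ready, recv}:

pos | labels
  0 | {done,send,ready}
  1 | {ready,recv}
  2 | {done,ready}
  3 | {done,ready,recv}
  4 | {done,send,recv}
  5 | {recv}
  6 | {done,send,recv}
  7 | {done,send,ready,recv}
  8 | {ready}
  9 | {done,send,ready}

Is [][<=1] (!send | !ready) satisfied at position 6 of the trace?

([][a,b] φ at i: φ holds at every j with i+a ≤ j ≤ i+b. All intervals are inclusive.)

Does not hold

Check (!send | !ready) at every j in [6,7]:
  j=6: true
  j=7: false
Fails at j=7 → formula fails.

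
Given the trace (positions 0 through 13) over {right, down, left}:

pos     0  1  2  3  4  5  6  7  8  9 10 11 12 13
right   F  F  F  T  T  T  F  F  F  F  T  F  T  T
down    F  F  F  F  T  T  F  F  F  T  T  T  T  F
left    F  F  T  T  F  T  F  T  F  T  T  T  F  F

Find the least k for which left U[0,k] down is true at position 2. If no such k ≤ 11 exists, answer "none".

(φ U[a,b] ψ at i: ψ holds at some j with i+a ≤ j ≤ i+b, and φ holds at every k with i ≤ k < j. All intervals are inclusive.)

2

Need earliest j ≥ 2 with down, and left at every k in [2,j-1].
  j=2: rhs fails.
  j=3: rhs fails.
  j=4: rhs holds; lhs holds on [2,3]. k = 2.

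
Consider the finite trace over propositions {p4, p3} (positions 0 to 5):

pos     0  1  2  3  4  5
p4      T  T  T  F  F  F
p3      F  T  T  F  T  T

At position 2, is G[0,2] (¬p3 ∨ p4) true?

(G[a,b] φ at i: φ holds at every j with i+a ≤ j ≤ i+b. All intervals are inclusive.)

Does not hold

Check (¬p3 ∨ p4) at every j in [2,4]:
  j=2: true
  j=3: true
  j=4: false
Fails at j=4 → formula fails.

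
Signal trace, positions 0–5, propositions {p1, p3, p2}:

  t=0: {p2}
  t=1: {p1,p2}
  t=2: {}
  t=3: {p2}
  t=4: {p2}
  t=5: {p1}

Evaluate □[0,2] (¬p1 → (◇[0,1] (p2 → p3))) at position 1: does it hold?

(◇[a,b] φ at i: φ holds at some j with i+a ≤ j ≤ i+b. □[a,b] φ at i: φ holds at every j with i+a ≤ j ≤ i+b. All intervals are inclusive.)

Does not hold

Check (¬p1 → (◇[0,1] (p2 → p3))) at every j in [1,3]:
  j=1: antecedent false → ✓
  j=2: antecedent true; consequent holds (witness at 2) → ✓
  j=3: antecedent true; consequent fails (none in [3,4]) → ✗
Fails at j=3 → formula fails.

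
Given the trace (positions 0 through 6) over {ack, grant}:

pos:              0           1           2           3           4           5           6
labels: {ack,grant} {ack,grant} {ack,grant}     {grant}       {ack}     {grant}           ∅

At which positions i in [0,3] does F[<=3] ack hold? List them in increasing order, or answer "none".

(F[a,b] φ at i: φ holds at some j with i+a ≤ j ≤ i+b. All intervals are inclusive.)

Evaluate at each i in [0,3]:
  i=0: ✓ (witness j=0)
  i=1: ✓ (witness j=1)
  i=2: ✓ (witness j=2)
  i=3: ✓ (witness j=4)

0, 1, 2, 3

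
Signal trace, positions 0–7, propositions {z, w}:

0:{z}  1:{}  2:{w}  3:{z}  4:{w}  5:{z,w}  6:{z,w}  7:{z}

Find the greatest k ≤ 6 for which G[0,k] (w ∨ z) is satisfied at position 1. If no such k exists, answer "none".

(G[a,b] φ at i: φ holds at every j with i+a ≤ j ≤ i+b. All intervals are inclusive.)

none

(w ∨ z) must hold from j=1 onward; find where it first fails.
  j=1: fails → no k works.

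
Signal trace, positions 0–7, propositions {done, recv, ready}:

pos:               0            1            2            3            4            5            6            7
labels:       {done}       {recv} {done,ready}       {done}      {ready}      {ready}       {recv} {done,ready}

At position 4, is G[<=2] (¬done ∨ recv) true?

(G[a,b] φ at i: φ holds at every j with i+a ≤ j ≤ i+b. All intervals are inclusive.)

Holds

Check (¬done ∨ recv) at every j in [4,6]:
  j=4: true
  j=5: true
  j=6: true
All positions satisfy it → formula holds.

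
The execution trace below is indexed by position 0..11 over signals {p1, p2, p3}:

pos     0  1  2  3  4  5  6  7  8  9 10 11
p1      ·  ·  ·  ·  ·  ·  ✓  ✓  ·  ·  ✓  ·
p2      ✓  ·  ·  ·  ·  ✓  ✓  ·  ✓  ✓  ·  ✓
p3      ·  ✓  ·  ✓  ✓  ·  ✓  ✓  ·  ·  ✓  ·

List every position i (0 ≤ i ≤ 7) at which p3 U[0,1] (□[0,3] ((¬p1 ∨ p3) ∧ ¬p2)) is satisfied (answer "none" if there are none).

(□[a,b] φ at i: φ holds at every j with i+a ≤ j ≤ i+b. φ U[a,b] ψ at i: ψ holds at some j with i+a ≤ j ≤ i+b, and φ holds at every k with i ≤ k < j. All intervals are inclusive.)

Evaluate at each i in [0,7]:
  i=0: ✗ (lhs fails at k=0 before rhs at j=1)
  i=1: ✓ (rhs at j=1)
  i=2: ✗ (no rhs in [2,3])
  i=3: ✗ (no rhs in [3,4])
  i=4: ✗ (no rhs in [4,5])
  i=5: ✗ (no rhs in [5,6])
  i=6: ✗ (no rhs in [6,7])
  i=7: ✗ (no rhs in [7,8])

1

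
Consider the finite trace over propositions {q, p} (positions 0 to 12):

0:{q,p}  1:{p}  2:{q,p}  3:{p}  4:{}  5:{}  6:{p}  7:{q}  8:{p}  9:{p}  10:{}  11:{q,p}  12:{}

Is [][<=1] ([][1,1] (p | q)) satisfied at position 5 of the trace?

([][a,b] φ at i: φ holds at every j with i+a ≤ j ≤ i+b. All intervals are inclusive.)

True

Check [][1,1] (p | q) at every j in [5,6]:
  j=5: holds on [6,6]
  j=6: holds on [7,7]
All positions satisfy it → formula holds.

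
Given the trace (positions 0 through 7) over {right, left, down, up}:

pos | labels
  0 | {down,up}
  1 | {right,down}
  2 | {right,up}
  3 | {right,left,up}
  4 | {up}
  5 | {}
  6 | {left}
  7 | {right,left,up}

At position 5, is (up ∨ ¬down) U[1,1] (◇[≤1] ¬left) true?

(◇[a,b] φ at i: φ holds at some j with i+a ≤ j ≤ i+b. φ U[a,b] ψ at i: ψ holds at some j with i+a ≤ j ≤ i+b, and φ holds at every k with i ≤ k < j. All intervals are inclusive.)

Does not hold

Need some j in [6,6] with ◇[≤1] ¬left, and (up ∨ ¬down) at every k in [5,j-1].
  j=6: ◇[≤1] ¬left — fails (none in [6,7]).
No j in the window works → until fails.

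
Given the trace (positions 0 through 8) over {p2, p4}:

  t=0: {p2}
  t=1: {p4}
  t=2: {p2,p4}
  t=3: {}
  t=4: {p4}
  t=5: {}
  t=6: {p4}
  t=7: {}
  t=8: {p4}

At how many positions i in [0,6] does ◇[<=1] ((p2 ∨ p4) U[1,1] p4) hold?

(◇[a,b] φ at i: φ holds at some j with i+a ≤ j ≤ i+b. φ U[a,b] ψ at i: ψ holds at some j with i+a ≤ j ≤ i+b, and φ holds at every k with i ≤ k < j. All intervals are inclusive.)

Evaluate at each i in [0,6]:
  i=0: ✓ (witness j=0)
  i=1: ✓ (witness j=1)
  i=2: ✗ (none in [2,3])
  i=3: ✗ (none in [3,4])
  i=4: ✗ (none in [4,5])
  i=5: ✗ (none in [5,6])
  i=6: ✗ (none in [6,7])
Positions where it holds: {0, 1} → 2.

2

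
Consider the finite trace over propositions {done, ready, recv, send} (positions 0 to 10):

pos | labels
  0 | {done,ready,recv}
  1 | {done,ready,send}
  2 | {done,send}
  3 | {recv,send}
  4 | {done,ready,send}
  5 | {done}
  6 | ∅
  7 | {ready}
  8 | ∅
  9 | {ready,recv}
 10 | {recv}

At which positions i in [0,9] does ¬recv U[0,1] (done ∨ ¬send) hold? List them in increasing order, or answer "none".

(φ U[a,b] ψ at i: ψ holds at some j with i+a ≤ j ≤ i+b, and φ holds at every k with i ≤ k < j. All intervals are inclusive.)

Evaluate at each i in [0,9]:
  i=0: ✓ (rhs at j=0)
  i=1: ✓ (rhs at j=1)
  i=2: ✓ (rhs at j=2)
  i=3: ✗ (lhs fails at k=3 before rhs at j=4)
  i=4: ✓ (rhs at j=4)
  i=5: ✓ (rhs at j=5)
  i=6: ✓ (rhs at j=6)
  i=7: ✓ (rhs at j=7)
  i=8: ✓ (rhs at j=8)
  i=9: ✓ (rhs at j=9)

0, 1, 2, 4, 5, 6, 7, 8, 9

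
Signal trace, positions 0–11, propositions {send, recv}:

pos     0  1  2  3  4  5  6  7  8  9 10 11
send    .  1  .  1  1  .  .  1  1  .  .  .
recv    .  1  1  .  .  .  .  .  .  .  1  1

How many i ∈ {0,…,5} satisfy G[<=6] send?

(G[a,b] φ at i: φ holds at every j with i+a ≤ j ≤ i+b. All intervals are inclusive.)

Evaluate at each i in [0,5]:
  i=0: ✗ (fails at j=0)
  i=1: ✗ (fails at j=2)
  i=2: ✗ (fails at j=2)
  i=3: ✗ (fails at j=5)
  i=4: ✗ (fails at j=5)
  i=5: ✗ (fails at j=5)
Positions where it holds: {} → 0.

0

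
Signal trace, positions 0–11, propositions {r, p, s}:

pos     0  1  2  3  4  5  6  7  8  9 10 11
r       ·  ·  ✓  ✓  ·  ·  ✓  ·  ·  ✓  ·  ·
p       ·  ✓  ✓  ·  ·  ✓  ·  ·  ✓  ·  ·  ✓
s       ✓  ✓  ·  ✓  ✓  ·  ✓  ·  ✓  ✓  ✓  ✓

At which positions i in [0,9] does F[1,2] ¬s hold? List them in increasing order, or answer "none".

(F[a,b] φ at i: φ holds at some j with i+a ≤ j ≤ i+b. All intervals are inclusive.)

0, 1, 3, 4, 5, 6

Evaluate at each i in [0,9]:
  i=0: ✓ (witness j=2)
  i=1: ✓ (witness j=2)
  i=2: ✗ (none in [3,4])
  i=3: ✓ (witness j=5)
  i=4: ✓ (witness j=5)
  i=5: ✓ (witness j=7)
  i=6: ✓ (witness j=7)
  i=7: ✗ (none in [8,9])
  i=8: ✗ (none in [9,10])
  i=9: ✗ (none in [10,11])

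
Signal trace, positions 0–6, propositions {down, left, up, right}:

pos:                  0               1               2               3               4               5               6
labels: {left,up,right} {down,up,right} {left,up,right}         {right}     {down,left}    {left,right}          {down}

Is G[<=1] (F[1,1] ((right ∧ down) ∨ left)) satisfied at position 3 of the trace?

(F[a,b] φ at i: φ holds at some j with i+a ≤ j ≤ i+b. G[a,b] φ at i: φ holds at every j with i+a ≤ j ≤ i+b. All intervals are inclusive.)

Check F[1,1] ((right ∧ down) ∨ left) at every j in [3,4]:
  j=3: holds (witness at 4)
  j=4: holds (witness at 5)
All positions satisfy it → formula holds.

Yes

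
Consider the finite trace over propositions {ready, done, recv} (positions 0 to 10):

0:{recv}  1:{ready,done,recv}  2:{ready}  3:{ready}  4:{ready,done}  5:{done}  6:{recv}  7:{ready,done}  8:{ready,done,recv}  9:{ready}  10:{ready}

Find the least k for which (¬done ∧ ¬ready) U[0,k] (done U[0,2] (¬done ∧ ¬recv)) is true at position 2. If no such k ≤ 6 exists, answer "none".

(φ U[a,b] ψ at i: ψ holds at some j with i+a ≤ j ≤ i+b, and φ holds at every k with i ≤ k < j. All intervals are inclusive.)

0

Need earliest j ≥ 2 with (done U[0,2] (¬done ∧ ¬recv)), and (¬done ∧ ¬ready) at every k in [2,j-1].
  j=2: rhs holds (empty prefix). k = 0.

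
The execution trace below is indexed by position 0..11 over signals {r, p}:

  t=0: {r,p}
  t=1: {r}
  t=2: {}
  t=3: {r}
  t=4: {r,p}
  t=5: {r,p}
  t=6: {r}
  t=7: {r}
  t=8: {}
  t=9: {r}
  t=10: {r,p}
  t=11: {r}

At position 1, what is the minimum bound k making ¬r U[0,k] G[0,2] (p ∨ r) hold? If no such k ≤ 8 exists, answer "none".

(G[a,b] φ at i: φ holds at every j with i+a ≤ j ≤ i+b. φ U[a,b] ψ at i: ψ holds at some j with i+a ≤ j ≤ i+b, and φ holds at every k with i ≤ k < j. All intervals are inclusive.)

Need earliest j ≥ 1 with G[0,2] (p ∨ r), and ¬r at every k in [1,j-1].
  j=1: rhs fails.
  j=2: rhs fails.
  j=3: rhs holds but lhs fails at k=1.
  j=4: rhs holds but lhs fails at k=1.
  j=5: rhs holds but lhs fails at k=1.
  j=6: rhs fails.
  j=7: rhs fails.
  j=8: rhs fails.
  j=9: rhs holds but lhs fails at k=1.
No witness within the range → none.

none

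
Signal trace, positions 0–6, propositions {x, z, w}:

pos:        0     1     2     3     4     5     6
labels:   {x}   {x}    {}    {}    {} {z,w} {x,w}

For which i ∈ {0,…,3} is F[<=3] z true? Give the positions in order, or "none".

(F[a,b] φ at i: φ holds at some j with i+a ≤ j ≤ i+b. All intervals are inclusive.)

Evaluate at each i in [0,3]:
  i=0: ✗ (none in [0,3])
  i=1: ✗ (none in [1,4])
  i=2: ✓ (witness j=5)
  i=3: ✓ (witness j=5)

2, 3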